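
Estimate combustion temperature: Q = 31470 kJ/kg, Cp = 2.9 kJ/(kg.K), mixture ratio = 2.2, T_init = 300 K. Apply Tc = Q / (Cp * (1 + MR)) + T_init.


Tc = 31470 / (2.9 * (1 + 2.2)) + 300 = 3691 K

3691 K


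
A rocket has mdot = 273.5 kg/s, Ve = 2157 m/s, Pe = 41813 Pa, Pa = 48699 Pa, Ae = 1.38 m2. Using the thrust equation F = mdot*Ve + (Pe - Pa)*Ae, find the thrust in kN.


F = 273.5 * 2157 + (41813 - 48699) * 1.38 = 580437.0 N = 580.4 kN

580.4 kN


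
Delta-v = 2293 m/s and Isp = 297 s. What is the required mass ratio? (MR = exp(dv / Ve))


Ve = 297 * 9.81 = 2913.57 m/s
MR = exp(2293 / 2913.57) = 2.197

2.197


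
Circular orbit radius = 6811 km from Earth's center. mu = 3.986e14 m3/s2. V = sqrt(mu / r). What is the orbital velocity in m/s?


V = sqrt(3.986e14 / 6811000) = 7650 m/s

7650 m/s


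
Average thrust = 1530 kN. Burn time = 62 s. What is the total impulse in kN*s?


It = 1530 * 62 = 94860 kN*s

94860 kN*s


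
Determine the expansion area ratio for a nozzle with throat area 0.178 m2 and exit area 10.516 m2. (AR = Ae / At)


AR = 10.516 / 0.178 = 59.1

59.1


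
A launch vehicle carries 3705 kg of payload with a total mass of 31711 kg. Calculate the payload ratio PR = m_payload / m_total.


PR = 3705 / 31711 = 0.1168

0.1168


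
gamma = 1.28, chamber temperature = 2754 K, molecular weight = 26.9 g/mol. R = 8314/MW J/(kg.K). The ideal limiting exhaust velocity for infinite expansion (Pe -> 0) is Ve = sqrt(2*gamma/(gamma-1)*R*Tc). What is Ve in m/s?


R = 8314 / 26.9 = 309.07 J/(kg.K)
Ve = sqrt(2 * 1.28 / (1.28 - 1) * 309.07 * 2754) = 2790 m/s

2790 m/s


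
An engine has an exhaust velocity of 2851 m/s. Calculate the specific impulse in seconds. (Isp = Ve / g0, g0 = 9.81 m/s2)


Isp = Ve / g0 = 2851 / 9.81 = 290.6 s

290.6 s


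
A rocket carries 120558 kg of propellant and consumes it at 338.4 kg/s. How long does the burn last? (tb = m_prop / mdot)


tb = 120558 / 338.4 = 356.3 s

356.3 s


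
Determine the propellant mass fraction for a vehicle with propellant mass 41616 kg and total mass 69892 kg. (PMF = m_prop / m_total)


PMF = 41616 / 69892 = 0.595

0.595


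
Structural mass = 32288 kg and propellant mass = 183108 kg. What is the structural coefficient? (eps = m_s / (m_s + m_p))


eps = 32288 / (32288 + 183108) = 0.1499

0.1499


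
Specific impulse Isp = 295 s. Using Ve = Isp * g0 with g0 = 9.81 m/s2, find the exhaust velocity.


Ve = Isp * g0 = 295 * 9.81 = 2894.0 m/s

2894.0 m/s


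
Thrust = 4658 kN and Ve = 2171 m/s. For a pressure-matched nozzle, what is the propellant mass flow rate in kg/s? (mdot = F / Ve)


mdot = F / Ve = 4658000 / 2171 = 2145.6 kg/s

2145.6 kg/s


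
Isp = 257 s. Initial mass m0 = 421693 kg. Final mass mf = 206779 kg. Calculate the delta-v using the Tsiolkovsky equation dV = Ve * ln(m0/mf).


Ve = 257 * 9.81 = 2521.17 m/s
dV = 2521.17 * ln(421693/206779) = 1797 m/s

1797 m/s


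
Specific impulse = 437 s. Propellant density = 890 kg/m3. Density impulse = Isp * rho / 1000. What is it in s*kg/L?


rho*Isp = 437 * 890 / 1000 = 389 s*kg/L

389 s*kg/L


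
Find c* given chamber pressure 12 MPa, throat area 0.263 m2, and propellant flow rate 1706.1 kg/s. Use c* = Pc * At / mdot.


c* = 12e6 * 0.263 / 1706.1 = 1850 m/s

1850 m/s


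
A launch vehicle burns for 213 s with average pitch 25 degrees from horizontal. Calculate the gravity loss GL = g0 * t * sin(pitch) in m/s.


GL = 9.81 * 213 * sin(25 deg) = 883 m/s

883 m/s


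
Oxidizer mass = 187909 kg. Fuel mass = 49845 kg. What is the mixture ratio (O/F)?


MR = 187909 / 49845 = 3.77

3.77


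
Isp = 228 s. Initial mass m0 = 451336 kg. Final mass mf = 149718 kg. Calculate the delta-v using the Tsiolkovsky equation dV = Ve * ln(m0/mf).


Ve = 228 * 9.81 = 2236.68 m/s
dV = 2236.68 * ln(451336/149718) = 2468 m/s

2468 m/s


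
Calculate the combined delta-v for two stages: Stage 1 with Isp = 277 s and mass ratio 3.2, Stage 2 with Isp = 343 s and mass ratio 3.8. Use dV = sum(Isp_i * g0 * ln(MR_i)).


dV1 = 277 * 9.81 * ln(3.2) = 3160.7 m/s
dV2 = 343 * 9.81 * ln(3.8) = 4492.1 m/s
Total dV = 3160.7 + 4492.1 = 7652.8 m/s ~ 7653 m/s

7653 m/s


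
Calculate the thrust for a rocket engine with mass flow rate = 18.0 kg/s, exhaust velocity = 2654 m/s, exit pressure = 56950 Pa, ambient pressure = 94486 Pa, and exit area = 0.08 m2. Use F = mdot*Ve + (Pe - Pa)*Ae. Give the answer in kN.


F = 18.0 * 2654 + (56950 - 94486) * 0.08 = 44769.0 N = 44.8 kN

44.8 kN


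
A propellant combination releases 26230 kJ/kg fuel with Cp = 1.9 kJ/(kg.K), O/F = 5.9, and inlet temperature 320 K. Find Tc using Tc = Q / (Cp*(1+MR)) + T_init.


Tc = 26230 / (1.9 * (1 + 5.9)) + 320 = 2321 K

2321 K


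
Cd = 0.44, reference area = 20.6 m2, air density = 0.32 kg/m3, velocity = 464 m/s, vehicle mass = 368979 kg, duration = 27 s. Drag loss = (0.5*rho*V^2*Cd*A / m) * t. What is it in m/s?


D = 0.5 * 0.32 * 464^2 * 0.44 * 20.6 = 312230.87 N
a = 312230.87 / 368979 = 0.8462 m/s2
dV = 0.8462 * 27 = 22.8 m/s

22.8 m/s


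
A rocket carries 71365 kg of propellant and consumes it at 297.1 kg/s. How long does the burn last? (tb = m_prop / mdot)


tb = 71365 / 297.1 = 240.2 s

240.2 s


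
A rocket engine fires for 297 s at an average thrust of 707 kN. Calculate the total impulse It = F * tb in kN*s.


It = 707 * 297 = 209979 kN*s

209979 kN*s


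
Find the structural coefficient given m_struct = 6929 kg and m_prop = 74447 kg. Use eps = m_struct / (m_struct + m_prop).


eps = 6929 / (6929 + 74447) = 0.0851

0.0851


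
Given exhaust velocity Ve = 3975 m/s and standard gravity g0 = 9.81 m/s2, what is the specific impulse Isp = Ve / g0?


Isp = Ve / g0 = 3975 / 9.81 = 405.2 s

405.2 s


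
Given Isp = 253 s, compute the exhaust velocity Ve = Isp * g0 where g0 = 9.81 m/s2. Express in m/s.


Ve = Isp * g0 = 253 * 9.81 = 2481.9 m/s

2481.9 m/s


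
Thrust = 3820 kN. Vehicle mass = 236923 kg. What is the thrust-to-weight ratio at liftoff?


TWR = 3820000 / (236923 * 9.81) = 1.64

1.64


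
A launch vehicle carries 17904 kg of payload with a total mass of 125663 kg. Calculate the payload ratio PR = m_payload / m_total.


PR = 17904 / 125663 = 0.1425

0.1425


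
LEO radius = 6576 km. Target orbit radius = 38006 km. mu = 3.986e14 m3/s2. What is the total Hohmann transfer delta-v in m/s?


V1 = sqrt(mu/r1) = 7785.52 m/s
dV1 = V1*(sqrt(2*r2/(r1+r2)) - 1) = 2380.45 m/s
V2 = sqrt(mu/r2) = 3238.49 m/s
dV2 = V2*(1 - sqrt(2*r1/(r1+r2))) = 1479.52 m/s
Total dV = 3860 m/s

3860 m/s


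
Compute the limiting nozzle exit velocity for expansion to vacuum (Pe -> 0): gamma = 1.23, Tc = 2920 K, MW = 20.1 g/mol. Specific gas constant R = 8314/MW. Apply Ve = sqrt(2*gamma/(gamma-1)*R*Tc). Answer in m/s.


R = 8314 / 20.1 = 413.63 J/(kg.K)
Ve = sqrt(2 * 1.23 / (1.23 - 1) * 413.63 * 2920) = 3594 m/s

3594 m/s


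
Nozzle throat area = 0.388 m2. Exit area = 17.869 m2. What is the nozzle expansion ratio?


AR = 17.869 / 0.388 = 46.1

46.1


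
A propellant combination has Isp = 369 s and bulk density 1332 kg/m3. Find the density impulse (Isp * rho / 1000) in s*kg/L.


rho*Isp = 369 * 1332 / 1000 = 492 s*kg/L

492 s*kg/L


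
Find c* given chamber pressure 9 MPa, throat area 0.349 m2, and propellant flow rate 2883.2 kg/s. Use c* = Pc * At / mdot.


c* = 9e6 * 0.349 / 2883.2 = 1089 m/s

1089 m/s


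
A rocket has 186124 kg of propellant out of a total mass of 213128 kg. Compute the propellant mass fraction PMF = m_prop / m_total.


PMF = 186124 / 213128 = 0.873

0.873


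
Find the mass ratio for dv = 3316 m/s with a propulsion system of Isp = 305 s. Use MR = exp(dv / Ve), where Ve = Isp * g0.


Ve = 305 * 9.81 = 2992.05 m/s
MR = exp(3316 / 2992.05) = 3.029

3.029


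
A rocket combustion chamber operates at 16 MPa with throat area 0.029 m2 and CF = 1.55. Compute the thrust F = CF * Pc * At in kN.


F = 1.55 * 16e6 * 0.029 = 719200.0 N = 719.2 kN

719.2 kN


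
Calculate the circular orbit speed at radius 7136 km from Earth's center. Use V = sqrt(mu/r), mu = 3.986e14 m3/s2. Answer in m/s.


V = sqrt(3.986e14 / 7136000) = 7474 m/s

7474 m/s


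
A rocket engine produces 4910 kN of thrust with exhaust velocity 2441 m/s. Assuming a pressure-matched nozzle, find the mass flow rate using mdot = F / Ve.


mdot = F / Ve = 4910000 / 2441 = 2011.5 kg/s

2011.5 kg/s


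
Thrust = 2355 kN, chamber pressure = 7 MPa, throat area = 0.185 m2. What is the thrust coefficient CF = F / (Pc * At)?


CF = 2355000 / (7e6 * 0.185) = 1.82

1.82


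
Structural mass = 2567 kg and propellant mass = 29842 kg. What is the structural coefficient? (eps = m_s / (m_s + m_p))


eps = 2567 / (2567 + 29842) = 0.0792

0.0792


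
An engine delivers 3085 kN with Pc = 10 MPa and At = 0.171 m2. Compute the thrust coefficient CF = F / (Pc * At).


CF = 3085000 / (10e6 * 0.171) = 1.8

1.8


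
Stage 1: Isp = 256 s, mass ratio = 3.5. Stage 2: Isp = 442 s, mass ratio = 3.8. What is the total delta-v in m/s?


dV1 = 256 * 9.81 * ln(3.5) = 3146.1 m/s
dV2 = 442 * 9.81 * ln(3.8) = 5788.6 m/s
Total dV = 3146.1 + 5788.6 = 8934.7 m/s ~ 8935 m/s

8935 m/s


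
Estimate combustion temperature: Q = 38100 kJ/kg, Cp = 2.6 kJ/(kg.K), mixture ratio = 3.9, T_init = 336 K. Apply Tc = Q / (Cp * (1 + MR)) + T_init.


Tc = 38100 / (2.6 * (1 + 3.9)) + 336 = 3327 K

3327 K


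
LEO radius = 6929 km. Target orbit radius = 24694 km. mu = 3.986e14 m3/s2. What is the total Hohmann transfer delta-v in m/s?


V1 = sqrt(mu/r1) = 7584.61 m/s
dV1 = V1*(sqrt(2*r2/(r1+r2)) - 1) = 1893.95 m/s
V2 = sqrt(mu/r2) = 4017.66 m/s
dV2 = V2*(1 - sqrt(2*r1/(r1+r2))) = 1358.02 m/s
Total dV = 3252 m/s

3252 m/s


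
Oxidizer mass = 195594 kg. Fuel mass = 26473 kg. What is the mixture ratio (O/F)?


MR = 195594 / 26473 = 7.39

7.39


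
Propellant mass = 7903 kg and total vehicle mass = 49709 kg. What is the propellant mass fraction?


PMF = 7903 / 49709 = 0.159

0.159


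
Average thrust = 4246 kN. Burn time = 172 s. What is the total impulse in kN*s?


It = 4246 * 172 = 730312 kN*s

730312 kN*s


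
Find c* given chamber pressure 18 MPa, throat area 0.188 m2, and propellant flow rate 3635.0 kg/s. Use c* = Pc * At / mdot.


c* = 18e6 * 0.188 / 3635.0 = 931 m/s

931 m/s


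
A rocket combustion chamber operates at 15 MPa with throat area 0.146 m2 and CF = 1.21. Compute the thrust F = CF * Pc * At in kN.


F = 1.21 * 15e6 * 0.146 = 2.6499e+06 N = 2649.9 kN

2649.9 kN


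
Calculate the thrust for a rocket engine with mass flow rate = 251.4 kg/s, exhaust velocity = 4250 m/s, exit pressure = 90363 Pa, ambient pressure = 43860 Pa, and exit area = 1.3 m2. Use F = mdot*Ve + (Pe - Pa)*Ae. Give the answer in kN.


F = 251.4 * 4250 + (90363 - 43860) * 1.3 = 1.1289e+06 N = 1128.9 kN

1128.9 kN


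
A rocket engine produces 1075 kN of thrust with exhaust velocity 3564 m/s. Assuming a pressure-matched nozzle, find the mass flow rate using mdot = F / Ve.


mdot = F / Ve = 1075000 / 3564 = 301.6 kg/s

301.6 kg/s


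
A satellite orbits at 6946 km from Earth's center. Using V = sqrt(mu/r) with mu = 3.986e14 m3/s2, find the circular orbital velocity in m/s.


V = sqrt(3.986e14 / 6946000) = 7575 m/s

7575 m/s


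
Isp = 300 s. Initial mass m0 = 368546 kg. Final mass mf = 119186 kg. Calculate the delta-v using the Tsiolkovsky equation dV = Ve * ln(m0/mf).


Ve = 300 * 9.81 = 2943.0 m/s
dV = 2943.0 * ln(368546/119186) = 3322 m/s

3322 m/s


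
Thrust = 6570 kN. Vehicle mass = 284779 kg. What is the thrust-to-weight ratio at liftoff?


TWR = 6570000 / (284779 * 9.81) = 2.35

2.35


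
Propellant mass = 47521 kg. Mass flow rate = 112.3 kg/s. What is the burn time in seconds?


tb = 47521 / 112.3 = 423.2 s

423.2 s


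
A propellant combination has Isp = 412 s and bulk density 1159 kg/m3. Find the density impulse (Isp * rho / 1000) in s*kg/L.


rho*Isp = 412 * 1159 / 1000 = 478 s*kg/L

478 s*kg/L


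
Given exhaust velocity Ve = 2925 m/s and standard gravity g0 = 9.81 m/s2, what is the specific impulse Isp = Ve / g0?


Isp = Ve / g0 = 2925 / 9.81 = 298.2 s

298.2 s


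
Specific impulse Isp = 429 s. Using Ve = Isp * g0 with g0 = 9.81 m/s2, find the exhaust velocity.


Ve = Isp * g0 = 429 * 9.81 = 4208.5 m/s

4208.5 m/s


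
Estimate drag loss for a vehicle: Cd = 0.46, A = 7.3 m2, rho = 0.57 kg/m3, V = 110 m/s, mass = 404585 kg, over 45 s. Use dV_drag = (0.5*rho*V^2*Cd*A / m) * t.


D = 0.5 * 0.57 * 110^2 * 0.46 * 7.3 = 11580.06 N
a = 11580.06 / 404585 = 0.0286 m/s2
dV = 0.0286 * 45 = 1.3 m/s

1.3 m/s


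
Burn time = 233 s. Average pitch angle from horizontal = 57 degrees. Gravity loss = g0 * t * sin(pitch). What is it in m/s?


GL = 9.81 * 233 * sin(57 deg) = 1917 m/s

1917 m/s


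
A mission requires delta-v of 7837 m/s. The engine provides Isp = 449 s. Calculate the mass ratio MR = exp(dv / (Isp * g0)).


Ve = 449 * 9.81 = 4404.69 m/s
MR = exp(7837 / 4404.69) = 5.925

5.925


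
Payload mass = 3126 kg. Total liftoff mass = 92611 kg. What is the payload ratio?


PR = 3126 / 92611 = 0.0338

0.0338


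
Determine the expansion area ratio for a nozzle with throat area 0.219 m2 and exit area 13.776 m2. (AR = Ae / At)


AR = 13.776 / 0.219 = 62.9

62.9


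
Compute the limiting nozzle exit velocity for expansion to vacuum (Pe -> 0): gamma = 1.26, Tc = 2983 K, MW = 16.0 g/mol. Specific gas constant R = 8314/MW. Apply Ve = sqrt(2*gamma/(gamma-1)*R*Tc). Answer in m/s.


R = 8314 / 16.0 = 519.62 J/(kg.K)
Ve = sqrt(2 * 1.26 / (1.26 - 1) * 519.62 * 2983) = 3876 m/s

3876 m/s


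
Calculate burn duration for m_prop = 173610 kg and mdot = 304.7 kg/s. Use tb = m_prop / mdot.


tb = 173610 / 304.7 = 569.8 s

569.8 s


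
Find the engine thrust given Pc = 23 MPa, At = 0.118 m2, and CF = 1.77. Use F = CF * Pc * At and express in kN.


F = 1.77 * 23e6 * 0.118 = 4.8038e+06 N = 4803.8 kN

4803.8 kN


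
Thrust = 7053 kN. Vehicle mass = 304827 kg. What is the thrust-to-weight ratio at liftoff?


TWR = 7053000 / (304827 * 9.81) = 2.36

2.36


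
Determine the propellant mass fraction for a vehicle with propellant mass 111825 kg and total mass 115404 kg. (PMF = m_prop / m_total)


PMF = 111825 / 115404 = 0.969

0.969


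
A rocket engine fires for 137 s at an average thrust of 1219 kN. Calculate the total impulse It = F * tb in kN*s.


It = 1219 * 137 = 167003 kN*s

167003 kN*s


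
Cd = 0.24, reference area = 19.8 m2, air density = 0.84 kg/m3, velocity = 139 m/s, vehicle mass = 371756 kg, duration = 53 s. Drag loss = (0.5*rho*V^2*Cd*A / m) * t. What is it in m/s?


D = 0.5 * 0.84 * 139^2 * 0.24 * 19.8 = 38561.62 N
a = 38561.62 / 371756 = 0.1037 m/s2
dV = 0.1037 * 53 = 5.5 m/s

5.5 m/s


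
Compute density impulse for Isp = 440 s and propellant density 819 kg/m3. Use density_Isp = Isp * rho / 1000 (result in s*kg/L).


rho*Isp = 440 * 819 / 1000 = 360 s*kg/L

360 s*kg/L


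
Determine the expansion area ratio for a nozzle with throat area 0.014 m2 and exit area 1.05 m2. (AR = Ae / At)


AR = 1.05 / 0.014 = 75.0

75.0


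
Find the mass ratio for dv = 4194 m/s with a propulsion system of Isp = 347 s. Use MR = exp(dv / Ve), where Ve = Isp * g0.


Ve = 347 * 9.81 = 3404.07 m/s
MR = exp(4194 / 3404.07) = 3.428

3.428


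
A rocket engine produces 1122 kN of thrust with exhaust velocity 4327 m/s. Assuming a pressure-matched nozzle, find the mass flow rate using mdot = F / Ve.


mdot = F / Ve = 1122000 / 4327 = 259.3 kg/s

259.3 kg/s


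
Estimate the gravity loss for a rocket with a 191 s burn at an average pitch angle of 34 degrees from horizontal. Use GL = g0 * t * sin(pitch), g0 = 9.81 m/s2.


GL = 9.81 * 191 * sin(34 deg) = 1048 m/s

1048 m/s


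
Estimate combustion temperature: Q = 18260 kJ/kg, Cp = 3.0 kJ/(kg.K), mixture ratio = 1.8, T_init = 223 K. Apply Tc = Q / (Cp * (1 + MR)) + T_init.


Tc = 18260 / (3.0 * (1 + 1.8)) + 223 = 2397 K

2397 K


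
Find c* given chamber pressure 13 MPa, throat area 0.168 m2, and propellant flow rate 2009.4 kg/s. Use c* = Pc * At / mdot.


c* = 13e6 * 0.168 / 2009.4 = 1087 m/s

1087 m/s


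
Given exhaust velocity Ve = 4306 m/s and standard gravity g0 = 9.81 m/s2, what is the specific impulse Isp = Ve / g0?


Isp = Ve / g0 = 4306 / 9.81 = 438.9 s

438.9 s


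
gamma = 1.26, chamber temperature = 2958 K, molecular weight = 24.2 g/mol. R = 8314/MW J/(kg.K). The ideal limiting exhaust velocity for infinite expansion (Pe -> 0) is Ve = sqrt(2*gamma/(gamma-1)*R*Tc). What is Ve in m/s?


R = 8314 / 24.2 = 343.55 J/(kg.K)
Ve = sqrt(2 * 1.26 / (1.26 - 1) * 343.55 * 2958) = 3138 m/s

3138 m/s


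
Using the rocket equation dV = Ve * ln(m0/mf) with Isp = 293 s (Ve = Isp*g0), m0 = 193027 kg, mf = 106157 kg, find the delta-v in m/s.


Ve = 293 * 9.81 = 2874.33 m/s
dV = 2874.33 * ln(193027/106157) = 1719 m/s

1719 m/s


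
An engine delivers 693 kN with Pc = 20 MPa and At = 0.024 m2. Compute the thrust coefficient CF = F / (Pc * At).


CF = 693000 / (20e6 * 0.024) = 1.44

1.44


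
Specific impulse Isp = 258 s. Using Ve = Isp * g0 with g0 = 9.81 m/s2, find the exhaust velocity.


Ve = Isp * g0 = 258 * 9.81 = 2531.0 m/s

2531.0 m/s


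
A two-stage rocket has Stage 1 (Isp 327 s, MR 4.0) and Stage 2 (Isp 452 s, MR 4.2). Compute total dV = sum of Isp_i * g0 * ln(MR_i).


dV1 = 327 * 9.81 * ln(4.0) = 4447.1 m/s
dV2 = 452 * 9.81 * ln(4.2) = 6363.3 m/s
Total dV = 4447.1 + 6363.3 = 10810.4 m/s ~ 10810 m/s

10810 m/s


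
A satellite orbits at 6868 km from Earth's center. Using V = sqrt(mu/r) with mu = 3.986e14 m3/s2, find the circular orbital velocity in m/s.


V = sqrt(3.986e14 / 6868000) = 7618 m/s

7618 m/s


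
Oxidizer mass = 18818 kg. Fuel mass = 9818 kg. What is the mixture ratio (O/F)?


MR = 18818 / 9818 = 1.92

1.92


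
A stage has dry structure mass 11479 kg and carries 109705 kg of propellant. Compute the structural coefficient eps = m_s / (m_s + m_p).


eps = 11479 / (11479 + 109705) = 0.0947

0.0947


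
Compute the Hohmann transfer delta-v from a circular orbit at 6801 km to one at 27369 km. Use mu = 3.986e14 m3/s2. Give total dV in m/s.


V1 = sqrt(mu/r1) = 7655.65 m/s
dV1 = V1*(sqrt(2*r2/(r1+r2)) - 1) = 2033.91 m/s
V2 = sqrt(mu/r2) = 3816.27 m/s
dV2 = V2*(1 - sqrt(2*r1/(r1+r2))) = 1408.48 m/s
Total dV = 3442 m/s

3442 m/s


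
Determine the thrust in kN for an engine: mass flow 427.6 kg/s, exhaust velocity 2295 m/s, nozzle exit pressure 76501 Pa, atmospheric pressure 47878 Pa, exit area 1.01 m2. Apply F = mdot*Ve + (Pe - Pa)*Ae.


F = 427.6 * 2295 + (76501 - 47878) * 1.01 = 1.0103e+06 N = 1010.3 kN

1010.3 kN


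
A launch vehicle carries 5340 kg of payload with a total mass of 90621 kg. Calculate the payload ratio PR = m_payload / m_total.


PR = 5340 / 90621 = 0.0589

0.0589


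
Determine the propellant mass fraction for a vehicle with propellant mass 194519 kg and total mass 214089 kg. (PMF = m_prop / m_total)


PMF = 194519 / 214089 = 0.909

0.909


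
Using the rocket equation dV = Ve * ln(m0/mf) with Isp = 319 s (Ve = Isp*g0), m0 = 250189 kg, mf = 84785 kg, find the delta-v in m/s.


Ve = 319 * 9.81 = 3129.39 m/s
dV = 3129.39 * ln(250189/84785) = 3386 m/s

3386 m/s


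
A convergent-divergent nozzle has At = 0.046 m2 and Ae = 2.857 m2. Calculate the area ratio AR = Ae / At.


AR = 2.857 / 0.046 = 62.1

62.1


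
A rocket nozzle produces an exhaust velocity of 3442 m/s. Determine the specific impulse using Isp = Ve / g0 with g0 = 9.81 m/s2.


Isp = Ve / g0 = 3442 / 9.81 = 350.9 s

350.9 s


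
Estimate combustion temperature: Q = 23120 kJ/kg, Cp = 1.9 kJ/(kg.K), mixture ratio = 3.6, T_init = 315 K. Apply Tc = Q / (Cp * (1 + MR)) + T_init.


Tc = 23120 / (1.9 * (1 + 3.6)) + 315 = 2960 K

2960 K


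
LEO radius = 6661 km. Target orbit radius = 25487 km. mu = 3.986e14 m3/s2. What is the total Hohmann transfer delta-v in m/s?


V1 = sqrt(mu/r1) = 7735.69 m/s
dV1 = V1*(sqrt(2*r2/(r1+r2)) - 1) = 2005.15 m/s
V2 = sqrt(mu/r2) = 3954.66 m/s
dV2 = V2*(1 - sqrt(2*r1/(r1+r2))) = 1408.9 m/s
Total dV = 3414 m/s

3414 m/s


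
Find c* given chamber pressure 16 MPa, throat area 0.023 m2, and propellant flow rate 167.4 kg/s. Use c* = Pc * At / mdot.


c* = 16e6 * 0.023 / 167.4 = 2198 m/s

2198 m/s


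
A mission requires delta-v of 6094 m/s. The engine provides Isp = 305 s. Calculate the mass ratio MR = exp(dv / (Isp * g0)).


Ve = 305 * 9.81 = 2992.05 m/s
MR = exp(6094 / 2992.05) = 7.666

7.666


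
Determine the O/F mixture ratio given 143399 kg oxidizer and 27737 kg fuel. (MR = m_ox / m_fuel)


MR = 143399 / 27737 = 5.17

5.17


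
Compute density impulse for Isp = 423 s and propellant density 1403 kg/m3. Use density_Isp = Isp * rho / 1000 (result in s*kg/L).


rho*Isp = 423 * 1403 / 1000 = 593 s*kg/L

593 s*kg/L


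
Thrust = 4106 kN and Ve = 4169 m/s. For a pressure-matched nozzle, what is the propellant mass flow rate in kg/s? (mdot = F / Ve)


mdot = F / Ve = 4106000 / 4169 = 984.9 kg/s

984.9 kg/s


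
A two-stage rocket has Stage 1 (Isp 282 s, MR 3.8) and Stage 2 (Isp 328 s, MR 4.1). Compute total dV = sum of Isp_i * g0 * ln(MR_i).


dV1 = 282 * 9.81 * ln(3.8) = 3693.2 m/s
dV2 = 328 * 9.81 * ln(4.1) = 4540.1 m/s
Total dV = 3693.2 + 4540.1 = 8233.3 m/s ~ 8233 m/s

8233 m/s


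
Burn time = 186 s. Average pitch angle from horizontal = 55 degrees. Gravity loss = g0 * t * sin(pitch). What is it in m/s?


GL = 9.81 * 186 * sin(55 deg) = 1495 m/s

1495 m/s


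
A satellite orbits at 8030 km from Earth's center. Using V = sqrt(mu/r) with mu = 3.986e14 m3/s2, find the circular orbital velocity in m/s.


V = sqrt(3.986e14 / 8030000) = 7045 m/s

7045 m/s


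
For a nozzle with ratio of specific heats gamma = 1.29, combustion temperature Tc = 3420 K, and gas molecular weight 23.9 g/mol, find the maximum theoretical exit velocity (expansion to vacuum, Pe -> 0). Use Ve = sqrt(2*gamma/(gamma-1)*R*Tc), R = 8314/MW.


R = 8314 / 23.9 = 347.87 J/(kg.K)
Ve = sqrt(2 * 1.29 / (1.29 - 1) * 347.87 * 3420) = 3253 m/s

3253 m/s


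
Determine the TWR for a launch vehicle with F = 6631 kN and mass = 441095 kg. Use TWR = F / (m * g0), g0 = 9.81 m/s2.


TWR = 6631000 / (441095 * 9.81) = 1.53

1.53


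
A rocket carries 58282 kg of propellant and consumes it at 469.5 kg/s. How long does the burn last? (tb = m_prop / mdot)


tb = 58282 / 469.5 = 124.1 s

124.1 s


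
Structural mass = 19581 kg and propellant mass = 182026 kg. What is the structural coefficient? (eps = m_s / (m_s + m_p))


eps = 19581 / (19581 + 182026) = 0.0971

0.0971


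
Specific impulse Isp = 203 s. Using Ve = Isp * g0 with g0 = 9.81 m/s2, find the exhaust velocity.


Ve = Isp * g0 = 203 * 9.81 = 1991.4 m/s

1991.4 m/s


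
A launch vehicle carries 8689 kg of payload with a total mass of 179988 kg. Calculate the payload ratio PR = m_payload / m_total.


PR = 8689 / 179988 = 0.0483

0.0483


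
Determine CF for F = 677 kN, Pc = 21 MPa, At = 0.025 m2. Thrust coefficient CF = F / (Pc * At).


CF = 677000 / (21e6 * 0.025) = 1.29

1.29


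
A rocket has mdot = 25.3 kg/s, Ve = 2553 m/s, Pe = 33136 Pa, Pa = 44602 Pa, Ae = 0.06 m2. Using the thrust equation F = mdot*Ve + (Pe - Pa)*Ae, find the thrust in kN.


F = 25.3 * 2553 + (33136 - 44602) * 0.06 = 63903.0 N = 63.9 kN

63.9 kN


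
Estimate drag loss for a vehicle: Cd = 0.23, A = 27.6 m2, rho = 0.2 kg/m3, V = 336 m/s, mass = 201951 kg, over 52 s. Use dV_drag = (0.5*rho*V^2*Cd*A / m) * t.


D = 0.5 * 0.2 * 336^2 * 0.23 * 27.6 = 71666.38 N
a = 71666.38 / 201951 = 0.3549 m/s2
dV = 0.3549 * 52 = 18.5 m/s

18.5 m/s


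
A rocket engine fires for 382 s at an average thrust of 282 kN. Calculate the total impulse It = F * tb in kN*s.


It = 282 * 382 = 107724 kN*s

107724 kN*s


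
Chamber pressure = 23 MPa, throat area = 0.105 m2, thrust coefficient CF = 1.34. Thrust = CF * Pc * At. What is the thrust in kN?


F = 1.34 * 23e6 * 0.105 = 3.2361e+06 N = 3236.1 kN

3236.1 kN


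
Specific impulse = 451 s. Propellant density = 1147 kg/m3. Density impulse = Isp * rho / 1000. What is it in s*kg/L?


rho*Isp = 451 * 1147 / 1000 = 517 s*kg/L

517 s*kg/L


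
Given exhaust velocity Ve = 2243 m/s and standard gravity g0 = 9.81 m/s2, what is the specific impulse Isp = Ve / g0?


Isp = Ve / g0 = 2243 / 9.81 = 228.6 s

228.6 s


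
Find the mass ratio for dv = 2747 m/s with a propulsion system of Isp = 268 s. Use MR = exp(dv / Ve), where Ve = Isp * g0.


Ve = 268 * 9.81 = 2629.08 m/s
MR = exp(2747 / 2629.08) = 2.843

2.843


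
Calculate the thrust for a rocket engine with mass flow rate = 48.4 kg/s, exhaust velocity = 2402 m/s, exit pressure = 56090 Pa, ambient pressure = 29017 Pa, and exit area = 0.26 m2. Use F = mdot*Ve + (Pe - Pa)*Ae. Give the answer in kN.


F = 48.4 * 2402 + (56090 - 29017) * 0.26 = 123296.0 N = 123.3 kN

123.3 kN


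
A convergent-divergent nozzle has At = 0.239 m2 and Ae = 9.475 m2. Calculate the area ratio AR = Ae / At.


AR = 9.475 / 0.239 = 39.6

39.6


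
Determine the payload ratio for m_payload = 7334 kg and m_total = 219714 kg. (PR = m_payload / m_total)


PR = 7334 / 219714 = 0.0334

0.0334


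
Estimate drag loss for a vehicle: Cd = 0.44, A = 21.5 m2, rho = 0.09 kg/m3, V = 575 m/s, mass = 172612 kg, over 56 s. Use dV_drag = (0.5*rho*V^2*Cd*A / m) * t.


D = 0.5 * 0.09 * 575^2 * 0.44 * 21.5 = 140747.06 N
a = 140747.06 / 172612 = 0.8154 m/s2
dV = 0.8154 * 56 = 45.7 m/s

45.7 m/s


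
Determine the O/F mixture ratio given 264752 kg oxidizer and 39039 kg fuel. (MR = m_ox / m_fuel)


MR = 264752 / 39039 = 6.78

6.78


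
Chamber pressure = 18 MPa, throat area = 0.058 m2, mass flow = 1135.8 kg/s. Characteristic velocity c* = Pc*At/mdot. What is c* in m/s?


c* = 18e6 * 0.058 / 1135.8 = 919 m/s

919 m/s


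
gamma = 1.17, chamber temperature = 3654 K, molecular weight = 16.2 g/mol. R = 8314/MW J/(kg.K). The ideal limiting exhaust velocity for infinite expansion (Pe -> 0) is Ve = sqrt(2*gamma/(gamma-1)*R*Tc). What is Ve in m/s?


R = 8314 / 16.2 = 513.21 J/(kg.K)
Ve = sqrt(2 * 1.17 / (1.17 - 1) * 513.21 * 3654) = 5081 m/s

5081 m/s


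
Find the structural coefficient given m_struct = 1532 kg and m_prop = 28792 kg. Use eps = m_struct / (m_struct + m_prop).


eps = 1532 / (1532 + 28792) = 0.0505

0.0505


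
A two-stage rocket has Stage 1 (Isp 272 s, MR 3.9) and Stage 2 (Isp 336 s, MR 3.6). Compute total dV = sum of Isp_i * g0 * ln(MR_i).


dV1 = 272 * 9.81 * ln(3.9) = 3631.5 m/s
dV2 = 336 * 9.81 * ln(3.6) = 4222.2 m/s
Total dV = 3631.5 + 4222.2 = 7853.7 m/s ~ 7854 m/s

7854 m/s


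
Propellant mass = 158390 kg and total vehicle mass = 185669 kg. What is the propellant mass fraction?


PMF = 158390 / 185669 = 0.853

0.853


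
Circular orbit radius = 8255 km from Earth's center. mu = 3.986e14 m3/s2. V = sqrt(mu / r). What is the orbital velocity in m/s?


V = sqrt(3.986e14 / 8255000) = 6949 m/s

6949 m/s


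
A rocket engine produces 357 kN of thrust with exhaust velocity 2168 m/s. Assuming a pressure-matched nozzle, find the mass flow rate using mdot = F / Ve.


mdot = F / Ve = 357000 / 2168 = 164.7 kg/s

164.7 kg/s


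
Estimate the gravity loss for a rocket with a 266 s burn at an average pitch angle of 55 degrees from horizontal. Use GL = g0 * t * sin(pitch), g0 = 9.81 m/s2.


GL = 9.81 * 266 * sin(55 deg) = 2138 m/s

2138 m/s


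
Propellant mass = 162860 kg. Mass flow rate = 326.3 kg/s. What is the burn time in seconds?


tb = 162860 / 326.3 = 499.1 s

499.1 s


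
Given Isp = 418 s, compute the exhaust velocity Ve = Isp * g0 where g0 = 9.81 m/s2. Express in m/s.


Ve = Isp * g0 = 418 * 9.81 = 4100.6 m/s

4100.6 m/s


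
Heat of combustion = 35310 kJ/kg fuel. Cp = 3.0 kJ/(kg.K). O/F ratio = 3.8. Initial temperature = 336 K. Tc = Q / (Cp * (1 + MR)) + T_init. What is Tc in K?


Tc = 35310 / (3.0 * (1 + 3.8)) + 336 = 2788 K

2788 K


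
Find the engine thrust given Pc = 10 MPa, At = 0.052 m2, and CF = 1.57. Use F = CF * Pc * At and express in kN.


F = 1.57 * 10e6 * 0.052 = 816400.0 N = 816.4 kN

816.4 kN


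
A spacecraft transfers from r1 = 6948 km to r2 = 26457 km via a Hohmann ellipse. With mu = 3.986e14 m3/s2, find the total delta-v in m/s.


V1 = sqrt(mu/r1) = 7574.23 m/s
dV1 = V1*(sqrt(2*r2/(r1+r2)) - 1) = 1958.52 m/s
V2 = sqrt(mu/r2) = 3881.49 m/s
dV2 = V2*(1 - sqrt(2*r1/(r1+r2))) = 1378.05 m/s
Total dV = 3337 m/s

3337 m/s


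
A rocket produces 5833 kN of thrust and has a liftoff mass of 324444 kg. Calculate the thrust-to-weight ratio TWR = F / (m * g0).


TWR = 5833000 / (324444 * 9.81) = 1.83

1.83


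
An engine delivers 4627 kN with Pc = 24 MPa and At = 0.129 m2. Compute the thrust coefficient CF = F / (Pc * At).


CF = 4627000 / (24e6 * 0.129) = 1.49

1.49


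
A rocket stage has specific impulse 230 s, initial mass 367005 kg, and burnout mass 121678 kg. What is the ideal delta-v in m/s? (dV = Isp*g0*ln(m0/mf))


Ve = 230 * 9.81 = 2256.3 m/s
dV = 2256.3 * ln(367005/121678) = 2491 m/s

2491 m/s


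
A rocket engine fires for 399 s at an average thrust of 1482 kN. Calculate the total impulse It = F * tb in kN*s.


It = 1482 * 399 = 591318 kN*s

591318 kN*s


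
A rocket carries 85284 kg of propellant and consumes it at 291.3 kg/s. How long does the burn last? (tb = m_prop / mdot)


tb = 85284 / 291.3 = 292.8 s

292.8 s


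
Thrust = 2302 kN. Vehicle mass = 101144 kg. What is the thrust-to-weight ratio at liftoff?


TWR = 2302000 / (101144 * 9.81) = 2.32

2.32


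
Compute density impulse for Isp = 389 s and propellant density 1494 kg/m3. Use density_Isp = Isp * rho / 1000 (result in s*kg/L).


rho*Isp = 389 * 1494 / 1000 = 581 s*kg/L

581 s*kg/L


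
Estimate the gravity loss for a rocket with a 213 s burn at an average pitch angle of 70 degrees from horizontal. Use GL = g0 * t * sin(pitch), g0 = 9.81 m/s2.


GL = 9.81 * 213 * sin(70 deg) = 1964 m/s

1964 m/s


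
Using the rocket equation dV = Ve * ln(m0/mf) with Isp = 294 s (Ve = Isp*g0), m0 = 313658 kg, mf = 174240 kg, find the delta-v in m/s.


Ve = 294 * 9.81 = 2884.14 m/s
dV = 2884.14 * ln(313658/174240) = 1695 m/s

1695 m/s


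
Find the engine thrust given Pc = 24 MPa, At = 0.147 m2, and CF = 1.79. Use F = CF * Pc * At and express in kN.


F = 1.79 * 24e6 * 0.147 = 6.3151e+06 N = 6315.1 kN

6315.1 kN


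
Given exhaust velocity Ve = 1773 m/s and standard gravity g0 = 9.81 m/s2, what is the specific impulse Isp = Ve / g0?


Isp = Ve / g0 = 1773 / 9.81 = 180.7 s

180.7 s


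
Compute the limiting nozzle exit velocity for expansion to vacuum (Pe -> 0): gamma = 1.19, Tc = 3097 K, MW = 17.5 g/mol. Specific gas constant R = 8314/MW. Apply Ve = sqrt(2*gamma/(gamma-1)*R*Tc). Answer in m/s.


R = 8314 / 17.5 = 475.09 J/(kg.K)
Ve = sqrt(2 * 1.19 / (1.19 - 1) * 475.09 * 3097) = 4293 m/s

4293 m/s


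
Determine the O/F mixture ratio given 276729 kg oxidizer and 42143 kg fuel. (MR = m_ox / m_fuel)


MR = 276729 / 42143 = 6.57

6.57


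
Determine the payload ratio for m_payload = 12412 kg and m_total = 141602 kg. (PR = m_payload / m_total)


PR = 12412 / 141602 = 0.0877

0.0877


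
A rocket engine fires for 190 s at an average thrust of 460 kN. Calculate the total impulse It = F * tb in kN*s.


It = 460 * 190 = 87400 kN*s

87400 kN*s


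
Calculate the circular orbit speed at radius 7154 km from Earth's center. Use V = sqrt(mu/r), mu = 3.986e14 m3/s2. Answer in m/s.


V = sqrt(3.986e14 / 7154000) = 7464 m/s

7464 m/s


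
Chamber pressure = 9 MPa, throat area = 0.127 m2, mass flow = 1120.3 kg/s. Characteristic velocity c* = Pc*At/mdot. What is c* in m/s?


c* = 9e6 * 0.127 / 1120.3 = 1020 m/s

1020 m/s


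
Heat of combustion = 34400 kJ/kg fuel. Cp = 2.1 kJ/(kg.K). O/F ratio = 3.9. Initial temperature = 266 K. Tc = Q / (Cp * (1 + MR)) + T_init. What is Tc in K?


Tc = 34400 / (2.1 * (1 + 3.9)) + 266 = 3609 K

3609 K


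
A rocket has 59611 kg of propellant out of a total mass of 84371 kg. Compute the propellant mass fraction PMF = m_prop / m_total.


PMF = 59611 / 84371 = 0.707

0.707


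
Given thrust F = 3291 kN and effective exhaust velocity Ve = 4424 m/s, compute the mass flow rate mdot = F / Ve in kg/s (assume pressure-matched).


mdot = F / Ve = 3291000 / 4424 = 743.9 kg/s

743.9 kg/s


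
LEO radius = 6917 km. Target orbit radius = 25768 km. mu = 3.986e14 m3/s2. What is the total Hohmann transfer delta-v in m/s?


V1 = sqrt(mu/r1) = 7591.19 m/s
dV1 = V1*(sqrt(2*r2/(r1+r2)) - 1) = 1940.96 m/s
V2 = sqrt(mu/r2) = 3933.04 m/s
dV2 = V2*(1 - sqrt(2*r1/(r1+r2))) = 1374.29 m/s
Total dV = 3315 m/s

3315 m/s


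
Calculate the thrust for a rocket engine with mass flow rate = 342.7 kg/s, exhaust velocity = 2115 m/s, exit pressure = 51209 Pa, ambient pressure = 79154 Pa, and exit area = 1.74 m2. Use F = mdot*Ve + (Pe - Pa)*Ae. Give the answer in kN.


F = 342.7 * 2115 + (51209 - 79154) * 1.74 = 676186.0 N = 676.2 kN

676.2 kN


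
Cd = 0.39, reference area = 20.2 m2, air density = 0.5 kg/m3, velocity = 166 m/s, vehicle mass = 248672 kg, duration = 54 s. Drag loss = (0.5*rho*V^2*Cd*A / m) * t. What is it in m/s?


D = 0.5 * 0.5 * 166^2 * 0.39 * 20.2 = 54271.54 N
a = 54271.54 / 248672 = 0.2182 m/s2
dV = 0.2182 * 54 = 11.8 m/s

11.8 m/s


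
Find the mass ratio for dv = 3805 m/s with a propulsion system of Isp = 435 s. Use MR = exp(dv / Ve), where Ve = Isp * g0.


Ve = 435 * 9.81 = 4267.35 m/s
MR = exp(3805 / 4267.35) = 2.439

2.439


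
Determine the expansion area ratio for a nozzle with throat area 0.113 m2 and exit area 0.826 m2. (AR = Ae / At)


AR = 0.826 / 0.113 = 7.3

7.3


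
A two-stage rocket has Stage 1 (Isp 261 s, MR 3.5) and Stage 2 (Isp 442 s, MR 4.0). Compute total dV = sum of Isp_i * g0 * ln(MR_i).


dV1 = 261 * 9.81 * ln(3.5) = 3207.6 m/s
dV2 = 442 * 9.81 * ln(4.0) = 6011.0 m/s
Total dV = 3207.6 + 6011.0 = 9218.6 m/s ~ 9219 m/s

9219 m/s


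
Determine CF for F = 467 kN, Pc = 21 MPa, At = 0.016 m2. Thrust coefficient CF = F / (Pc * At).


CF = 467000 / (21e6 * 0.016) = 1.39

1.39


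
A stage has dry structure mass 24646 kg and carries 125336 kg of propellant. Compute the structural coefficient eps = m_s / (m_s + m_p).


eps = 24646 / (24646 + 125336) = 0.1643

0.1643


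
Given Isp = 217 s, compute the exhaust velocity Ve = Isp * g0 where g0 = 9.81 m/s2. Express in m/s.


Ve = Isp * g0 = 217 * 9.81 = 2128.8 m/s

2128.8 m/s


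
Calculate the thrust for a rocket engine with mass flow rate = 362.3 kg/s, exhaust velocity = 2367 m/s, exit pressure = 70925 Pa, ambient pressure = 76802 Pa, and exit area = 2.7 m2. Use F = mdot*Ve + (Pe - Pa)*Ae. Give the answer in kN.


F = 362.3 * 2367 + (70925 - 76802) * 2.7 = 841696.0 N = 841.7 kN

841.7 kN


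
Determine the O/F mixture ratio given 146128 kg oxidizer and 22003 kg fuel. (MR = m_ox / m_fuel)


MR = 146128 / 22003 = 6.64

6.64


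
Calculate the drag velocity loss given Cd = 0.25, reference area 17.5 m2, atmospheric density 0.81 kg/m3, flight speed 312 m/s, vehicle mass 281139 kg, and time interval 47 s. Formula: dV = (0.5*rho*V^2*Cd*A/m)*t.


D = 0.5 * 0.81 * 312^2 * 0.25 * 17.5 = 172481.4 N
a = 172481.4 / 281139 = 0.6135 m/s2
dV = 0.6135 * 47 = 28.8 m/s

28.8 m/s


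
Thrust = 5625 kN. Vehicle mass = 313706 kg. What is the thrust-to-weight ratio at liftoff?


TWR = 5625000 / (313706 * 9.81) = 1.83

1.83


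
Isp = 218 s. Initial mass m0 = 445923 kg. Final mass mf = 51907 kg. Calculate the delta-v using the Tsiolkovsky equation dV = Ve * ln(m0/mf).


Ve = 218 * 9.81 = 2138.58 m/s
dV = 2138.58 * ln(445923/51907) = 4599 m/s

4599 m/s


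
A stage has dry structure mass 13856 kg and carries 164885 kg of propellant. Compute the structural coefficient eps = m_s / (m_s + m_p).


eps = 13856 / (13856 + 164885) = 0.0775

0.0775


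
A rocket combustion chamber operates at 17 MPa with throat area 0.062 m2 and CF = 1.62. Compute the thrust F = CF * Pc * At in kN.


F = 1.62 * 17e6 * 0.062 = 1.7075e+06 N = 1707.5 kN

1707.5 kN


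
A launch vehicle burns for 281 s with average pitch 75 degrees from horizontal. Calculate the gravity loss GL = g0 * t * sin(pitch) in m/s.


GL = 9.81 * 281 * sin(75 deg) = 2663 m/s

2663 m/s


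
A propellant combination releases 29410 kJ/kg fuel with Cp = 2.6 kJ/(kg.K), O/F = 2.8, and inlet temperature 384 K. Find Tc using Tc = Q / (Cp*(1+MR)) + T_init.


Tc = 29410 / (2.6 * (1 + 2.8)) + 384 = 3361 K

3361 K


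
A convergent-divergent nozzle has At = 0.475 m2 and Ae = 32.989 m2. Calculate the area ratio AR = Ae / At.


AR = 32.989 / 0.475 = 69.5

69.5


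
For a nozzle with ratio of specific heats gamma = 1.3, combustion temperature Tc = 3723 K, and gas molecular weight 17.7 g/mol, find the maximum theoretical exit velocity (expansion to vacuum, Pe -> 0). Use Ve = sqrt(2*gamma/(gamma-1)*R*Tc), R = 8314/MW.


R = 8314 / 17.7 = 469.72 J/(kg.K)
Ve = sqrt(2 * 1.3 / (1.3 - 1) * 469.72 * 3723) = 3893 m/s

3893 m/s


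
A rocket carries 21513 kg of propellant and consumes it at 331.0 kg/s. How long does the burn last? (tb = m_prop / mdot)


tb = 21513 / 331.0 = 65.0 s

65.0 s


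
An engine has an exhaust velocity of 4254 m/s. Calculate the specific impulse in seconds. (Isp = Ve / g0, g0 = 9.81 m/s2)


Isp = Ve / g0 = 4254 / 9.81 = 433.6 s

433.6 s


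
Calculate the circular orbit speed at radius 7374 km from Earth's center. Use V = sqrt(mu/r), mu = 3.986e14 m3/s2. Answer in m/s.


V = sqrt(3.986e14 / 7374000) = 7352 m/s

7352 m/s


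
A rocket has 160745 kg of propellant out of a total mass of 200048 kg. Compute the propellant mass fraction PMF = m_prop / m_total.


PMF = 160745 / 200048 = 0.804

0.804


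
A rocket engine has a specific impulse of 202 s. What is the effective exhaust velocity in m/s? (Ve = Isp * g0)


Ve = Isp * g0 = 202 * 9.81 = 1981.6 m/s

1981.6 m/s


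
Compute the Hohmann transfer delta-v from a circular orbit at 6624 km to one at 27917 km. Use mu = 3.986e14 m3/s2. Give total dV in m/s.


V1 = sqrt(mu/r1) = 7757.26 m/s
dV1 = V1*(sqrt(2*r2/(r1+r2)) - 1) = 2105.31 m/s
V2 = sqrt(mu/r2) = 3778.63 m/s
dV2 = V2*(1 - sqrt(2*r1/(r1+r2))) = 1438.49 m/s
Total dV = 3544 m/s

3544 m/s


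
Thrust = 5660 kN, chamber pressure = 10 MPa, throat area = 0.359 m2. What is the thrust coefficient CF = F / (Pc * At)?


CF = 5660000 / (10e6 * 0.359) = 1.58

1.58


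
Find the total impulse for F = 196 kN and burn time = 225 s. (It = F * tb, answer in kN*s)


It = 196 * 225 = 44100 kN*s

44100 kN*s


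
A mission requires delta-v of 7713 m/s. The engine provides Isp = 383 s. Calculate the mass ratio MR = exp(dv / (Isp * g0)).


Ve = 383 * 9.81 = 3757.23 m/s
MR = exp(7713 / 3757.23) = 7.79

7.79


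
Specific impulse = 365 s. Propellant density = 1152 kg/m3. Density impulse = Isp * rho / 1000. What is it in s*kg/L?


rho*Isp = 365 * 1152 / 1000 = 420 s*kg/L

420 s*kg/L


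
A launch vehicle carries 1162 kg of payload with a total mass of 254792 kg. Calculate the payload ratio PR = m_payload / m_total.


PR = 1162 / 254792 = 0.0046

0.0046


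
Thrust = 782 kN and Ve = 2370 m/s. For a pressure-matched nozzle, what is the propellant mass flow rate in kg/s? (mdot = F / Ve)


mdot = F / Ve = 782000 / 2370 = 330.0 kg/s

330.0 kg/s
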